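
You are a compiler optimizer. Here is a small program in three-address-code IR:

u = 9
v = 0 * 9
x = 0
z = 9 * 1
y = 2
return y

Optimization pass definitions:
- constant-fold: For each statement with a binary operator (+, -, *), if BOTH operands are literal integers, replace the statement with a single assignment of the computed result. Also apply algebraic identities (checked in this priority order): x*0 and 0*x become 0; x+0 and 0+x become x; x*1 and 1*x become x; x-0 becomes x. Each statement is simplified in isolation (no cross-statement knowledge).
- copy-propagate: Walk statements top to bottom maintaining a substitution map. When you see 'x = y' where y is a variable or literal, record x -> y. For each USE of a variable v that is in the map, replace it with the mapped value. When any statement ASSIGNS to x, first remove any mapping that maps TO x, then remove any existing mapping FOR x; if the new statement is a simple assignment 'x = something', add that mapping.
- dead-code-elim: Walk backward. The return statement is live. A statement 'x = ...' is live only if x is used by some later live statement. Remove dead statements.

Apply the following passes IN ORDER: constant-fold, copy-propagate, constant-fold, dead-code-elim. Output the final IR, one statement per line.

Answer: return 2

Derivation:
Initial IR:
  u = 9
  v = 0 * 9
  x = 0
  z = 9 * 1
  y = 2
  return y
After constant-fold (6 stmts):
  u = 9
  v = 0
  x = 0
  z = 9
  y = 2
  return y
After copy-propagate (6 stmts):
  u = 9
  v = 0
  x = 0
  z = 9
  y = 2
  return 2
After constant-fold (6 stmts):
  u = 9
  v = 0
  x = 0
  z = 9
  y = 2
  return 2
After dead-code-elim (1 stmts):
  return 2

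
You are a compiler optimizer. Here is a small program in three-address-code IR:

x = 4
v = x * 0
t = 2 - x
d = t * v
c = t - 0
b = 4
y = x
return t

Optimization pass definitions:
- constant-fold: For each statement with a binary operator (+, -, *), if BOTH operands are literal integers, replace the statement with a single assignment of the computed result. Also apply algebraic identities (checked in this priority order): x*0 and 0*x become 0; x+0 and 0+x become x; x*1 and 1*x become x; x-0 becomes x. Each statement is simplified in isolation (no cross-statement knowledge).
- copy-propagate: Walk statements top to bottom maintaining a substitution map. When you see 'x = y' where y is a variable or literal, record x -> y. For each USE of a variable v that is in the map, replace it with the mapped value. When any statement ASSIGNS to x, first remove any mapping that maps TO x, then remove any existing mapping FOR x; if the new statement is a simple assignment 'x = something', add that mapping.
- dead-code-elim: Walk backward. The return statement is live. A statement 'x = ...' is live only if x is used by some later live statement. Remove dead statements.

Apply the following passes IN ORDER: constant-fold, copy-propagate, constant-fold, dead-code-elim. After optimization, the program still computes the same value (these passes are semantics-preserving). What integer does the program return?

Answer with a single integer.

Answer: -2

Derivation:
Initial IR:
  x = 4
  v = x * 0
  t = 2 - x
  d = t * v
  c = t - 0
  b = 4
  y = x
  return t
After constant-fold (8 stmts):
  x = 4
  v = 0
  t = 2 - x
  d = t * v
  c = t
  b = 4
  y = x
  return t
After copy-propagate (8 stmts):
  x = 4
  v = 0
  t = 2 - 4
  d = t * 0
  c = t
  b = 4
  y = 4
  return t
After constant-fold (8 stmts):
  x = 4
  v = 0
  t = -2
  d = 0
  c = t
  b = 4
  y = 4
  return t
After dead-code-elim (2 stmts):
  t = -2
  return t
Evaluate:
  x = 4  =>  x = 4
  v = x * 0  =>  v = 0
  t = 2 - x  =>  t = -2
  d = t * v  =>  d = 0
  c = t - 0  =>  c = -2
  b = 4  =>  b = 4
  y = x  =>  y = 4
  return t = -2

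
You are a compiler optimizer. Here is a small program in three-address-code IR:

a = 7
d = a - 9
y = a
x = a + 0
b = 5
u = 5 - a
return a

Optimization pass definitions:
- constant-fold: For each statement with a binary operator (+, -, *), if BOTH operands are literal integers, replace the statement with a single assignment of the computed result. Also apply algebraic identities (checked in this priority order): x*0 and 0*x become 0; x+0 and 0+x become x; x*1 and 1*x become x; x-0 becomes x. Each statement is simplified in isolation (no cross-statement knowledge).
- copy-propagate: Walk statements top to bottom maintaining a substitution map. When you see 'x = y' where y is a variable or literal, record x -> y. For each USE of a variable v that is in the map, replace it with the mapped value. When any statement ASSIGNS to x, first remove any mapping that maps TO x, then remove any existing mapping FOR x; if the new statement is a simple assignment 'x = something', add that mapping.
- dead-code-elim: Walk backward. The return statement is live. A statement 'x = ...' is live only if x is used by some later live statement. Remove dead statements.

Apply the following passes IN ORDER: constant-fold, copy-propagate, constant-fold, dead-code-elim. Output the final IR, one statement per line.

Answer: return 7

Derivation:
Initial IR:
  a = 7
  d = a - 9
  y = a
  x = a + 0
  b = 5
  u = 5 - a
  return a
After constant-fold (7 stmts):
  a = 7
  d = a - 9
  y = a
  x = a
  b = 5
  u = 5 - a
  return a
After copy-propagate (7 stmts):
  a = 7
  d = 7 - 9
  y = 7
  x = 7
  b = 5
  u = 5 - 7
  return 7
After constant-fold (7 stmts):
  a = 7
  d = -2
  y = 7
  x = 7
  b = 5
  u = -2
  return 7
After dead-code-elim (1 stmts):
  return 7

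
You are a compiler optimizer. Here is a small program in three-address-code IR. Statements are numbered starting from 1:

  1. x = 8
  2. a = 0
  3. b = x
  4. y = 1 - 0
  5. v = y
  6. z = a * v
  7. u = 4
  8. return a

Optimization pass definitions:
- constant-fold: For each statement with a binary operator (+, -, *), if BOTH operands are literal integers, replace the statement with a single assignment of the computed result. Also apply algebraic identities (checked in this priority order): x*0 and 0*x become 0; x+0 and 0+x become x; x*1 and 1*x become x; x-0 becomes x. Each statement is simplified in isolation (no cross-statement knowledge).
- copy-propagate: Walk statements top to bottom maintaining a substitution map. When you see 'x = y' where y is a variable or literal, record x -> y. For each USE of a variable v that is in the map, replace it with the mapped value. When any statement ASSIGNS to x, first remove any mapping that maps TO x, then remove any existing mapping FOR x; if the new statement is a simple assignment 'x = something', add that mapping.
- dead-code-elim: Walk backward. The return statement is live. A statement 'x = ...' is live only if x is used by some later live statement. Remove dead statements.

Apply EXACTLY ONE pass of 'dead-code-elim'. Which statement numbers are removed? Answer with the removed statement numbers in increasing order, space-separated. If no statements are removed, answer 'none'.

Answer: 1 3 4 5 6 7

Derivation:
Backward liveness scan:
Stmt 1 'x = 8': DEAD (x not in live set [])
Stmt 2 'a = 0': KEEP (a is live); live-in = []
Stmt 3 'b = x': DEAD (b not in live set ['a'])
Stmt 4 'y = 1 - 0': DEAD (y not in live set ['a'])
Stmt 5 'v = y': DEAD (v not in live set ['a'])
Stmt 6 'z = a * v': DEAD (z not in live set ['a'])
Stmt 7 'u = 4': DEAD (u not in live set ['a'])
Stmt 8 'return a': KEEP (return); live-in = ['a']
Removed statement numbers: [1, 3, 4, 5, 6, 7]
Surviving IR:
  a = 0
  return a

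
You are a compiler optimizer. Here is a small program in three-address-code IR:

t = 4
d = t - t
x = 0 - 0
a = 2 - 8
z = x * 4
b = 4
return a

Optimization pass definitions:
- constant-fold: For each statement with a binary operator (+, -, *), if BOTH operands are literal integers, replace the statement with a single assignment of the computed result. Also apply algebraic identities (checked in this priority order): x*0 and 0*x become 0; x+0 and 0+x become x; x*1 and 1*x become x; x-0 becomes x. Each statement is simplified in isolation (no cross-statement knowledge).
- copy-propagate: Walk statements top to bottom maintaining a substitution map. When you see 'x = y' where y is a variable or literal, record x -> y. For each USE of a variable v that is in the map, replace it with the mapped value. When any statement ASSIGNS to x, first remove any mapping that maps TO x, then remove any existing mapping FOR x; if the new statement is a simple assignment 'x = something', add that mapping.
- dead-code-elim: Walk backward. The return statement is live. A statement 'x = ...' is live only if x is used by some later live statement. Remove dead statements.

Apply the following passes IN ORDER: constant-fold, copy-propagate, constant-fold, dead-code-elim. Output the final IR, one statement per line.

Initial IR:
  t = 4
  d = t - t
  x = 0 - 0
  a = 2 - 8
  z = x * 4
  b = 4
  return a
After constant-fold (7 stmts):
  t = 4
  d = t - t
  x = 0
  a = -6
  z = x * 4
  b = 4
  return a
After copy-propagate (7 stmts):
  t = 4
  d = 4 - 4
  x = 0
  a = -6
  z = 0 * 4
  b = 4
  return -6
After constant-fold (7 stmts):
  t = 4
  d = 0
  x = 0
  a = -6
  z = 0
  b = 4
  return -6
After dead-code-elim (1 stmts):
  return -6

Answer: return -6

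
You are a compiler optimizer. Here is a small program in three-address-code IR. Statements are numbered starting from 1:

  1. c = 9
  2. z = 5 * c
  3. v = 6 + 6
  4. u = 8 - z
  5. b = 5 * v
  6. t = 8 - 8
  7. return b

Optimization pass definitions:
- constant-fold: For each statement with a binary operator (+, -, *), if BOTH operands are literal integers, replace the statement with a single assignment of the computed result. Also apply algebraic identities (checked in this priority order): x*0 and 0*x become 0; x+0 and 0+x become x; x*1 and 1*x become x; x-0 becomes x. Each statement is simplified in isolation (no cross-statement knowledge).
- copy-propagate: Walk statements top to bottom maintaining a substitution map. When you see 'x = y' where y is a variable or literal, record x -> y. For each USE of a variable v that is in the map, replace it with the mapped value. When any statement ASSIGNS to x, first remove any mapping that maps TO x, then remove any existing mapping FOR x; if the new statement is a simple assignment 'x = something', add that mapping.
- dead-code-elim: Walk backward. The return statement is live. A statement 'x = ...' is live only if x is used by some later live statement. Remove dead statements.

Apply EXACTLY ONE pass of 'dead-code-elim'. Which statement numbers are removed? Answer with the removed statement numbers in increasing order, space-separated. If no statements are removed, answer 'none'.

Backward liveness scan:
Stmt 1 'c = 9': DEAD (c not in live set [])
Stmt 2 'z = 5 * c': DEAD (z not in live set [])
Stmt 3 'v = 6 + 6': KEEP (v is live); live-in = []
Stmt 4 'u = 8 - z': DEAD (u not in live set ['v'])
Stmt 5 'b = 5 * v': KEEP (b is live); live-in = ['v']
Stmt 6 't = 8 - 8': DEAD (t not in live set ['b'])
Stmt 7 'return b': KEEP (return); live-in = ['b']
Removed statement numbers: [1, 2, 4, 6]
Surviving IR:
  v = 6 + 6
  b = 5 * v
  return b

Answer: 1 2 4 6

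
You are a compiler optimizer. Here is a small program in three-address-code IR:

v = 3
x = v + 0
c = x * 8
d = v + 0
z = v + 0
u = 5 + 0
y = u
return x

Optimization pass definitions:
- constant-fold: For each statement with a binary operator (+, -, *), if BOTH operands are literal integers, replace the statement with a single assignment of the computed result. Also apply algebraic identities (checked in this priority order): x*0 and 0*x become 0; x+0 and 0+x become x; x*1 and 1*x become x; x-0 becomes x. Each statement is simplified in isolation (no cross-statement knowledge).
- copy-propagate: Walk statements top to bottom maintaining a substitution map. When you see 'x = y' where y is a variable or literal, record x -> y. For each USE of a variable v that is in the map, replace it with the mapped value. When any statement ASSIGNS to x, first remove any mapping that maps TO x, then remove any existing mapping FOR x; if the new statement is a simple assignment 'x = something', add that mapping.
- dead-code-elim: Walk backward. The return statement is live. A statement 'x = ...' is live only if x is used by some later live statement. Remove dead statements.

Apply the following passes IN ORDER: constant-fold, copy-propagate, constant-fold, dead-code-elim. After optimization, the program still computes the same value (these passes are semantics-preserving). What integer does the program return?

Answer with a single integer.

Initial IR:
  v = 3
  x = v + 0
  c = x * 8
  d = v + 0
  z = v + 0
  u = 5 + 0
  y = u
  return x
After constant-fold (8 stmts):
  v = 3
  x = v
  c = x * 8
  d = v
  z = v
  u = 5
  y = u
  return x
After copy-propagate (8 stmts):
  v = 3
  x = 3
  c = 3 * 8
  d = 3
  z = 3
  u = 5
  y = 5
  return 3
After constant-fold (8 stmts):
  v = 3
  x = 3
  c = 24
  d = 3
  z = 3
  u = 5
  y = 5
  return 3
After dead-code-elim (1 stmts):
  return 3
Evaluate:
  v = 3  =>  v = 3
  x = v + 0  =>  x = 3
  c = x * 8  =>  c = 24
  d = v + 0  =>  d = 3
  z = v + 0  =>  z = 3
  u = 5 + 0  =>  u = 5
  y = u  =>  y = 5
  return x = 3

Answer: 3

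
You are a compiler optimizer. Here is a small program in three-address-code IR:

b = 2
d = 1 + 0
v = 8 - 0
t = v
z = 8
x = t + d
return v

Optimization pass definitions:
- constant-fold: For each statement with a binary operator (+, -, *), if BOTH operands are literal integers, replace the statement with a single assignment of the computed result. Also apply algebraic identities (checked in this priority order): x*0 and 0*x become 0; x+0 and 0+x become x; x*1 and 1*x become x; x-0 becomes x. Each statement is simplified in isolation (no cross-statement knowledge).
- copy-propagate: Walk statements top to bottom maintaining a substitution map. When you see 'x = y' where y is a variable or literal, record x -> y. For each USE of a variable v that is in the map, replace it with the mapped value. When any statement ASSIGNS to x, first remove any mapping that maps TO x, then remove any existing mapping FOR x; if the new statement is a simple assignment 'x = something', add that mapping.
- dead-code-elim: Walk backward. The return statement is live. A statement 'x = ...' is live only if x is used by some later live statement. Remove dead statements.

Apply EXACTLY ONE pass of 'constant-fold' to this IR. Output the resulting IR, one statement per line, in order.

Applying constant-fold statement-by-statement:
  [1] b = 2  (unchanged)
  [2] d = 1 + 0  -> d = 1
  [3] v = 8 - 0  -> v = 8
  [4] t = v  (unchanged)
  [5] z = 8  (unchanged)
  [6] x = t + d  (unchanged)
  [7] return v  (unchanged)
Result (7 stmts):
  b = 2
  d = 1
  v = 8
  t = v
  z = 8
  x = t + d
  return v

Answer: b = 2
d = 1
v = 8
t = v
z = 8
x = t + d
return v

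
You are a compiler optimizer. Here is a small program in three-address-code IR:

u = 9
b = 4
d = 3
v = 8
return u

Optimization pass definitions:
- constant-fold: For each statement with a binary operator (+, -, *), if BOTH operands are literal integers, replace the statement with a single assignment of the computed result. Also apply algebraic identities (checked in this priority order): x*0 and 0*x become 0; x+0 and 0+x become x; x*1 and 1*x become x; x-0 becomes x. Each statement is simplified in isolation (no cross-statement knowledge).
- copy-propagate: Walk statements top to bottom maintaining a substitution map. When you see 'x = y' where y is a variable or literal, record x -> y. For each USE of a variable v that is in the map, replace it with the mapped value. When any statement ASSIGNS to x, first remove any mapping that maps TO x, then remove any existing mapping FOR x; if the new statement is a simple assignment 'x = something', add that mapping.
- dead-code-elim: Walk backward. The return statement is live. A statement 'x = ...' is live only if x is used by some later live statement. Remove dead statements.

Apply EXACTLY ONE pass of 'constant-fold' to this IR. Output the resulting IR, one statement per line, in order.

Applying constant-fold statement-by-statement:
  [1] u = 9  (unchanged)
  [2] b = 4  (unchanged)
  [3] d = 3  (unchanged)
  [4] v = 8  (unchanged)
  [5] return u  (unchanged)
Result (5 stmts):
  u = 9
  b = 4
  d = 3
  v = 8
  return u

Answer: u = 9
b = 4
d = 3
v = 8
return u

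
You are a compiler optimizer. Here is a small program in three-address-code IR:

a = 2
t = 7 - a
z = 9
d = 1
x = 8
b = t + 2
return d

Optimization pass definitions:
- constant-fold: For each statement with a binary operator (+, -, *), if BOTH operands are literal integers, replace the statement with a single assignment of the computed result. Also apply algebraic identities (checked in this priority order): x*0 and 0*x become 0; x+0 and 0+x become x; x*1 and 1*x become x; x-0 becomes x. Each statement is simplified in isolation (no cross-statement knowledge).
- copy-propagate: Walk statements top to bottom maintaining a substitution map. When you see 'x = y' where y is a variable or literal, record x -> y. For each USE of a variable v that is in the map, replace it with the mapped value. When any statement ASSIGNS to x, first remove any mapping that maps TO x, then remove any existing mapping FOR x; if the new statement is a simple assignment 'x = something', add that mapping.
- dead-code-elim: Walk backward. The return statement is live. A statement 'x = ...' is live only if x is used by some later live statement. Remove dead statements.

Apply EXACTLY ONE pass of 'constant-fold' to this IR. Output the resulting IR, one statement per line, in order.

Applying constant-fold statement-by-statement:
  [1] a = 2  (unchanged)
  [2] t = 7 - a  (unchanged)
  [3] z = 9  (unchanged)
  [4] d = 1  (unchanged)
  [5] x = 8  (unchanged)
  [6] b = t + 2  (unchanged)
  [7] return d  (unchanged)
Result (7 stmts):
  a = 2
  t = 7 - a
  z = 9
  d = 1
  x = 8
  b = t + 2
  return d

Answer: a = 2
t = 7 - a
z = 9
d = 1
x = 8
b = t + 2
return d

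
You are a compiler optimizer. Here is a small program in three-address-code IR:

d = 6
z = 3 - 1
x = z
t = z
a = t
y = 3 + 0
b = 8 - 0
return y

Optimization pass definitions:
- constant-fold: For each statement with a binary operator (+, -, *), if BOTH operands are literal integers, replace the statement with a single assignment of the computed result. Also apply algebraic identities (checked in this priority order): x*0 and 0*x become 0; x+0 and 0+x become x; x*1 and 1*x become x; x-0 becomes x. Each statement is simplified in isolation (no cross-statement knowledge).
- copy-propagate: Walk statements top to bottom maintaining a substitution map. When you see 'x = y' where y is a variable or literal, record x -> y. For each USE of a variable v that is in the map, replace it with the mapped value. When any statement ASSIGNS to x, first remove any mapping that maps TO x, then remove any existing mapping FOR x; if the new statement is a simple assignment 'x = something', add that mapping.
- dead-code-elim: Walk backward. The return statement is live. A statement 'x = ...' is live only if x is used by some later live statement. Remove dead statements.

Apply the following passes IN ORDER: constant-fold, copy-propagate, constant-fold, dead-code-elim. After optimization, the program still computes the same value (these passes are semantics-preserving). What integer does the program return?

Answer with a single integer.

Answer: 3

Derivation:
Initial IR:
  d = 6
  z = 3 - 1
  x = z
  t = z
  a = t
  y = 3 + 0
  b = 8 - 0
  return y
After constant-fold (8 stmts):
  d = 6
  z = 2
  x = z
  t = z
  a = t
  y = 3
  b = 8
  return y
After copy-propagate (8 stmts):
  d = 6
  z = 2
  x = 2
  t = 2
  a = 2
  y = 3
  b = 8
  return 3
After constant-fold (8 stmts):
  d = 6
  z = 2
  x = 2
  t = 2
  a = 2
  y = 3
  b = 8
  return 3
After dead-code-elim (1 stmts):
  return 3
Evaluate:
  d = 6  =>  d = 6
  z = 3 - 1  =>  z = 2
  x = z  =>  x = 2
  t = z  =>  t = 2
  a = t  =>  a = 2
  y = 3 + 0  =>  y = 3
  b = 8 - 0  =>  b = 8
  return y = 3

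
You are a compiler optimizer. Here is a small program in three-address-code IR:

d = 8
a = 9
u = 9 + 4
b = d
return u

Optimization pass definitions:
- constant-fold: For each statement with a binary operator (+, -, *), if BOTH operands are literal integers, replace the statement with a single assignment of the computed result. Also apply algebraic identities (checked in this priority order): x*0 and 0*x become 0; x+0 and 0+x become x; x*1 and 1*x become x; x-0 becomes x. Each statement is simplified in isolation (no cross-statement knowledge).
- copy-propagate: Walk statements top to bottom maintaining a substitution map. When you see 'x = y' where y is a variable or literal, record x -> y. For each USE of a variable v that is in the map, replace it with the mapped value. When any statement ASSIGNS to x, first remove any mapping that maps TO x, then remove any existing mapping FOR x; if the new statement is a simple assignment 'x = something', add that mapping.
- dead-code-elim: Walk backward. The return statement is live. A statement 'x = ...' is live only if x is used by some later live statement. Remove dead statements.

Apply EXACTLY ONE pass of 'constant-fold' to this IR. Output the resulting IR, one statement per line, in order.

Answer: d = 8
a = 9
u = 13
b = d
return u

Derivation:
Applying constant-fold statement-by-statement:
  [1] d = 8  (unchanged)
  [2] a = 9  (unchanged)
  [3] u = 9 + 4  -> u = 13
  [4] b = d  (unchanged)
  [5] return u  (unchanged)
Result (5 stmts):
  d = 8
  a = 9
  u = 13
  b = d
  return u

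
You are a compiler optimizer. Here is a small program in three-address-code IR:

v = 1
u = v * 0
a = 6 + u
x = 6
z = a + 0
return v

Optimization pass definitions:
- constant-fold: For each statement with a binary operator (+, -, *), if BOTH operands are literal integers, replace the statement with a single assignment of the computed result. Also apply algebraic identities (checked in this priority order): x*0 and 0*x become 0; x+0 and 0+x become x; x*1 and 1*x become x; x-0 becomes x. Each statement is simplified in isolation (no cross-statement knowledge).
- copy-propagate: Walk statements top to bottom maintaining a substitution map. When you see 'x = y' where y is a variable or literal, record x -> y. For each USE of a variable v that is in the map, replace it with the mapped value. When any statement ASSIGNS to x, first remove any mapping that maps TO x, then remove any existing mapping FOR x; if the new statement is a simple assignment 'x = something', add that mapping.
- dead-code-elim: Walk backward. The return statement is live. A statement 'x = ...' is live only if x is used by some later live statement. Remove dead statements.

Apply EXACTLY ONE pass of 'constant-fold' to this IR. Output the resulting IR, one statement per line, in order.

Applying constant-fold statement-by-statement:
  [1] v = 1  (unchanged)
  [2] u = v * 0  -> u = 0
  [3] a = 6 + u  (unchanged)
  [4] x = 6  (unchanged)
  [5] z = a + 0  -> z = a
  [6] return v  (unchanged)
Result (6 stmts):
  v = 1
  u = 0
  a = 6 + u
  x = 6
  z = a
  return v

Answer: v = 1
u = 0
a = 6 + u
x = 6
z = a
return v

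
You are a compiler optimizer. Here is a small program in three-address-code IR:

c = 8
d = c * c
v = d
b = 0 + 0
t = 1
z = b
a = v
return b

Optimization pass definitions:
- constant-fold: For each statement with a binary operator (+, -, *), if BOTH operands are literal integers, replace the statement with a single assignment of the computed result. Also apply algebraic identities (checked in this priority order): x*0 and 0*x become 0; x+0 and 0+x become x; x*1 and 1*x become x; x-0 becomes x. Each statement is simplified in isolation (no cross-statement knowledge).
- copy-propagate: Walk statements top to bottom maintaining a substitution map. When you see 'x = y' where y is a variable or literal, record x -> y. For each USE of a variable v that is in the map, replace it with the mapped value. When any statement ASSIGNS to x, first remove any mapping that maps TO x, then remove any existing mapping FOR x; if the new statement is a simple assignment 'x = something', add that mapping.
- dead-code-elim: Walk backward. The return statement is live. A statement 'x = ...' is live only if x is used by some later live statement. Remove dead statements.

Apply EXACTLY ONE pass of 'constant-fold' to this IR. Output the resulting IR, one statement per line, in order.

Answer: c = 8
d = c * c
v = d
b = 0
t = 1
z = b
a = v
return b

Derivation:
Applying constant-fold statement-by-statement:
  [1] c = 8  (unchanged)
  [2] d = c * c  (unchanged)
  [3] v = d  (unchanged)
  [4] b = 0 + 0  -> b = 0
  [5] t = 1  (unchanged)
  [6] z = b  (unchanged)
  [7] a = v  (unchanged)
  [8] return b  (unchanged)
Result (8 stmts):
  c = 8
  d = c * c
  v = d
  b = 0
  t = 1
  z = b
  a = v
  return b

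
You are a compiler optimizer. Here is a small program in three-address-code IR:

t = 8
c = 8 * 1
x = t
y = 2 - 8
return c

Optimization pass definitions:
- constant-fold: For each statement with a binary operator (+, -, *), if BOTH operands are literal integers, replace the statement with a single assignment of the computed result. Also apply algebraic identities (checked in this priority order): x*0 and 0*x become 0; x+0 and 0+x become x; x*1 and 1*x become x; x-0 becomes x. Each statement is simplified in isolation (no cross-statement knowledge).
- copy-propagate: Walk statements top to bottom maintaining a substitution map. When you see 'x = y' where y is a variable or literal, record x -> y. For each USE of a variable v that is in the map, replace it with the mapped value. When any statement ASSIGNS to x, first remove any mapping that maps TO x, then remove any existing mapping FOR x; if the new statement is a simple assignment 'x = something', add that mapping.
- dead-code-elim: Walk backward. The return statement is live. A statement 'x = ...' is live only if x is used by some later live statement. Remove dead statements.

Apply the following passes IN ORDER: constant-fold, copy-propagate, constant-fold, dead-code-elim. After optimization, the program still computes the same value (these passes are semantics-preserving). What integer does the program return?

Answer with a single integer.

Answer: 8

Derivation:
Initial IR:
  t = 8
  c = 8 * 1
  x = t
  y = 2 - 8
  return c
After constant-fold (5 stmts):
  t = 8
  c = 8
  x = t
  y = -6
  return c
After copy-propagate (5 stmts):
  t = 8
  c = 8
  x = 8
  y = -6
  return 8
After constant-fold (5 stmts):
  t = 8
  c = 8
  x = 8
  y = -6
  return 8
After dead-code-elim (1 stmts):
  return 8
Evaluate:
  t = 8  =>  t = 8
  c = 8 * 1  =>  c = 8
  x = t  =>  x = 8
  y = 2 - 8  =>  y = -6
  return c = 8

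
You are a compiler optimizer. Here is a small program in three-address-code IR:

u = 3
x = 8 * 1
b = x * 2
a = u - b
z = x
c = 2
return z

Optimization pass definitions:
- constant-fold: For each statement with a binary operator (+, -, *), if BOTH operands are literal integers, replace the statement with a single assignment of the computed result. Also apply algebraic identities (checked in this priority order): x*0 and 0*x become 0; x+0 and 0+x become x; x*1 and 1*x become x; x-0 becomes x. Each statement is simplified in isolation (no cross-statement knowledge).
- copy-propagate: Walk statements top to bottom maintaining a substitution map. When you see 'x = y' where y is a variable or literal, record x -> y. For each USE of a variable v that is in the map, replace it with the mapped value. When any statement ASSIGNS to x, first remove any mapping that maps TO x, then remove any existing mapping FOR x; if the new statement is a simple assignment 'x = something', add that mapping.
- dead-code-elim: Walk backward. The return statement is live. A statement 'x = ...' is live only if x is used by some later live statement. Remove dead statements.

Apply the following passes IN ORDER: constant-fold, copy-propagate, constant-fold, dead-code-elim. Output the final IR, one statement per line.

Initial IR:
  u = 3
  x = 8 * 1
  b = x * 2
  a = u - b
  z = x
  c = 2
  return z
After constant-fold (7 stmts):
  u = 3
  x = 8
  b = x * 2
  a = u - b
  z = x
  c = 2
  return z
After copy-propagate (7 stmts):
  u = 3
  x = 8
  b = 8 * 2
  a = 3 - b
  z = 8
  c = 2
  return 8
After constant-fold (7 stmts):
  u = 3
  x = 8
  b = 16
  a = 3 - b
  z = 8
  c = 2
  return 8
After dead-code-elim (1 stmts):
  return 8

Answer: return 8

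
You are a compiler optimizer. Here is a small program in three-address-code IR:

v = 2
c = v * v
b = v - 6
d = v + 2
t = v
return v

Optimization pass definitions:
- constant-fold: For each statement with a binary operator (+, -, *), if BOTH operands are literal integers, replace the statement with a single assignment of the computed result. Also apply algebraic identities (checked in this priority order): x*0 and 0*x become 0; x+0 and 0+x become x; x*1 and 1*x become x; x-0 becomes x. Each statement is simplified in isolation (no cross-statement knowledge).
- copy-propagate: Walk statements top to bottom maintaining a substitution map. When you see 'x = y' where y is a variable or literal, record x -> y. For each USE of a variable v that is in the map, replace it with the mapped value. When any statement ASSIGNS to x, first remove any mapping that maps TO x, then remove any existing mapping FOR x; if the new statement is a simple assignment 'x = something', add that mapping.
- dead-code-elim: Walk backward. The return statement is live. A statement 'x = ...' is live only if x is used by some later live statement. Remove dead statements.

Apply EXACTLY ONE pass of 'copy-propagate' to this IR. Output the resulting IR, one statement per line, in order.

Answer: v = 2
c = 2 * 2
b = 2 - 6
d = 2 + 2
t = 2
return 2

Derivation:
Applying copy-propagate statement-by-statement:
  [1] v = 2  (unchanged)
  [2] c = v * v  -> c = 2 * 2
  [3] b = v - 6  -> b = 2 - 6
  [4] d = v + 2  -> d = 2 + 2
  [5] t = v  -> t = 2
  [6] return v  -> return 2
Result (6 stmts):
  v = 2
  c = 2 * 2
  b = 2 - 6
  d = 2 + 2
  t = 2
  return 2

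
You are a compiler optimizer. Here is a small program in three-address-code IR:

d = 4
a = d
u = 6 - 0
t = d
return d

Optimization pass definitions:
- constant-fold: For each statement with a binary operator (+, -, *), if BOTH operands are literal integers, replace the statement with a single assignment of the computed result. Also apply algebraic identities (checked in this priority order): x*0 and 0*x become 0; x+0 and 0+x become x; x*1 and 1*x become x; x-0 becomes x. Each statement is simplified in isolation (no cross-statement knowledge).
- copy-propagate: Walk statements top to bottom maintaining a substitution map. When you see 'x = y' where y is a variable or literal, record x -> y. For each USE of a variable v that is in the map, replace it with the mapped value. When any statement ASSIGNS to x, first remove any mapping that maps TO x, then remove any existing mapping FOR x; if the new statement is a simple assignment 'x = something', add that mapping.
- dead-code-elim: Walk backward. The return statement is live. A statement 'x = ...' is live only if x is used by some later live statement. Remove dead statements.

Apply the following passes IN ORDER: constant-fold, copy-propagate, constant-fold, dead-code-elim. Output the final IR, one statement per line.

Answer: return 4

Derivation:
Initial IR:
  d = 4
  a = d
  u = 6 - 0
  t = d
  return d
After constant-fold (5 stmts):
  d = 4
  a = d
  u = 6
  t = d
  return d
After copy-propagate (5 stmts):
  d = 4
  a = 4
  u = 6
  t = 4
  return 4
After constant-fold (5 stmts):
  d = 4
  a = 4
  u = 6
  t = 4
  return 4
After dead-code-elim (1 stmts):
  return 4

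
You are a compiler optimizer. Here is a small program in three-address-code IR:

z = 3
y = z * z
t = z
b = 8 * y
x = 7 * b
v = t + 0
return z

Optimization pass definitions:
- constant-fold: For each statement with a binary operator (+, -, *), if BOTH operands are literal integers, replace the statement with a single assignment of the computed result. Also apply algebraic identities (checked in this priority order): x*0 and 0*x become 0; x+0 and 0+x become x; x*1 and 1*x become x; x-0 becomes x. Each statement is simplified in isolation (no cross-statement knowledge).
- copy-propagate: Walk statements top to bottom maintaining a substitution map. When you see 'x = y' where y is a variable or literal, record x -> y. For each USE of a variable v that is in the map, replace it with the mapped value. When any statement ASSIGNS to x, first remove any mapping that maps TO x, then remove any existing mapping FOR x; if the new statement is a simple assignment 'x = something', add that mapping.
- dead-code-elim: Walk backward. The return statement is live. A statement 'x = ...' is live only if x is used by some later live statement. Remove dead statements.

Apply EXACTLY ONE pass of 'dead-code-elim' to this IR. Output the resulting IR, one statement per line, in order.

Answer: z = 3
return z

Derivation:
Applying dead-code-elim statement-by-statement:
  [7] return z  -> KEEP (return); live=['z']
  [6] v = t + 0  -> DEAD (v not live)
  [5] x = 7 * b  -> DEAD (x not live)
  [4] b = 8 * y  -> DEAD (b not live)
  [3] t = z  -> DEAD (t not live)
  [2] y = z * z  -> DEAD (y not live)
  [1] z = 3  -> KEEP; live=[]
Result (2 stmts):
  z = 3
  return z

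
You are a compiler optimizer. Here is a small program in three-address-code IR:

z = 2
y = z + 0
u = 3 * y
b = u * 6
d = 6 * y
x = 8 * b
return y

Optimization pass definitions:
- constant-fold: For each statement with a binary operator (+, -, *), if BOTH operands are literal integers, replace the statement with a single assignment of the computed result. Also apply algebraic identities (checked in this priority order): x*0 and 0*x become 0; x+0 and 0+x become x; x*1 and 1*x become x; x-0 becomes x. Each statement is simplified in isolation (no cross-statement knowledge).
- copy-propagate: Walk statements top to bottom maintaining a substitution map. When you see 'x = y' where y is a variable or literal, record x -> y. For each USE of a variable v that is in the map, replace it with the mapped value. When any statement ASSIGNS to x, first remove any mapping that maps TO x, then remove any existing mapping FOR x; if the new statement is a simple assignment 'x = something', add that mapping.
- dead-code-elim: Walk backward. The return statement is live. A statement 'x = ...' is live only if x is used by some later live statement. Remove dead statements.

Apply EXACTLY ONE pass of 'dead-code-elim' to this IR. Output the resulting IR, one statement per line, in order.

Answer: z = 2
y = z + 0
return y

Derivation:
Applying dead-code-elim statement-by-statement:
  [7] return y  -> KEEP (return); live=['y']
  [6] x = 8 * b  -> DEAD (x not live)
  [5] d = 6 * y  -> DEAD (d not live)
  [4] b = u * 6  -> DEAD (b not live)
  [3] u = 3 * y  -> DEAD (u not live)
  [2] y = z + 0  -> KEEP; live=['z']
  [1] z = 2  -> KEEP; live=[]
Result (3 stmts):
  z = 2
  y = z + 0
  return y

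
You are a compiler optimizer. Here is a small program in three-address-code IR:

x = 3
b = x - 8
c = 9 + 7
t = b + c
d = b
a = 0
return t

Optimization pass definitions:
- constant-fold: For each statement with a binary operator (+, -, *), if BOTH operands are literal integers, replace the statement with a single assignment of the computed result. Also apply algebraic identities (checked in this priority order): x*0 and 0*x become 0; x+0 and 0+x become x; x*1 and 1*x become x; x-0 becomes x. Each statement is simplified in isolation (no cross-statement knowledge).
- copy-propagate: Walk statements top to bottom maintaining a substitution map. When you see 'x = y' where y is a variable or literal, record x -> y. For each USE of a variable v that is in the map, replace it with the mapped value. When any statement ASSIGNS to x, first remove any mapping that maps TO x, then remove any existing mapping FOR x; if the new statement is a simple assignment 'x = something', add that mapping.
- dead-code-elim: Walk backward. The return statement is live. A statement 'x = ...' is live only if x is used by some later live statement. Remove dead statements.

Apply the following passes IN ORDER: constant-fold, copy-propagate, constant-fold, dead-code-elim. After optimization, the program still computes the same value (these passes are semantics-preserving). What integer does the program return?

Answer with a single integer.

Answer: 11

Derivation:
Initial IR:
  x = 3
  b = x - 8
  c = 9 + 7
  t = b + c
  d = b
  a = 0
  return t
After constant-fold (7 stmts):
  x = 3
  b = x - 8
  c = 16
  t = b + c
  d = b
  a = 0
  return t
After copy-propagate (7 stmts):
  x = 3
  b = 3 - 8
  c = 16
  t = b + 16
  d = b
  a = 0
  return t
After constant-fold (7 stmts):
  x = 3
  b = -5
  c = 16
  t = b + 16
  d = b
  a = 0
  return t
After dead-code-elim (3 stmts):
  b = -5
  t = b + 16
  return t
Evaluate:
  x = 3  =>  x = 3
  b = x - 8  =>  b = -5
  c = 9 + 7  =>  c = 16
  t = b + c  =>  t = 11
  d = b  =>  d = -5
  a = 0  =>  a = 0
  return t = 11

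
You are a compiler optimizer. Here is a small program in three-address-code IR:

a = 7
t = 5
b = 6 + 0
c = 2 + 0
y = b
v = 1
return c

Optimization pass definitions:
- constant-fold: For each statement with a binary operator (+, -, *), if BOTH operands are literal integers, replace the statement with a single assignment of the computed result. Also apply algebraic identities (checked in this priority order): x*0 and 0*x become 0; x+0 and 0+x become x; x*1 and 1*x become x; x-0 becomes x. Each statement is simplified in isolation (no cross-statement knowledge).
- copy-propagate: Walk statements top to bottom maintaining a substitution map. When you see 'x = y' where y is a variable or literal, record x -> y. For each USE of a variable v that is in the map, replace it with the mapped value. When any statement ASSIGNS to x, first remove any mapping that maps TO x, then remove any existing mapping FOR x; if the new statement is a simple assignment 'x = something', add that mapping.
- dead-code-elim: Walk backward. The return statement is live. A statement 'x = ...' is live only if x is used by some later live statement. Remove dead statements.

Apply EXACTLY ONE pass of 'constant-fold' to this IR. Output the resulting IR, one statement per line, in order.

Answer: a = 7
t = 5
b = 6
c = 2
y = b
v = 1
return c

Derivation:
Applying constant-fold statement-by-statement:
  [1] a = 7  (unchanged)
  [2] t = 5  (unchanged)
  [3] b = 6 + 0  -> b = 6
  [4] c = 2 + 0  -> c = 2
  [5] y = b  (unchanged)
  [6] v = 1  (unchanged)
  [7] return c  (unchanged)
Result (7 stmts):
  a = 7
  t = 5
  b = 6
  c = 2
  y = b
  v = 1
  return c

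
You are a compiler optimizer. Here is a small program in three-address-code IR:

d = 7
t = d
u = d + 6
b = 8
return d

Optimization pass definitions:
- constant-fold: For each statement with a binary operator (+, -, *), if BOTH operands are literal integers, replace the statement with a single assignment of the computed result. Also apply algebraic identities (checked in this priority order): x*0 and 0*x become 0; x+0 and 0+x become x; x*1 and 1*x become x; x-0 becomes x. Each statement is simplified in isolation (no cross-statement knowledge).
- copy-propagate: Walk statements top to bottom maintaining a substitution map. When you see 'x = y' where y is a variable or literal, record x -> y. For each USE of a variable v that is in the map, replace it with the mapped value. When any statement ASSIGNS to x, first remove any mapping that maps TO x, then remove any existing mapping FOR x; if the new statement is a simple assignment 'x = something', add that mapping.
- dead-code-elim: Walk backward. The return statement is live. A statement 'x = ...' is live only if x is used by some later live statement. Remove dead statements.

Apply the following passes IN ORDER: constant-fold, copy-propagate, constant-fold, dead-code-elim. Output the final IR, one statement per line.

Initial IR:
  d = 7
  t = d
  u = d + 6
  b = 8
  return d
After constant-fold (5 stmts):
  d = 7
  t = d
  u = d + 6
  b = 8
  return d
After copy-propagate (5 stmts):
  d = 7
  t = 7
  u = 7 + 6
  b = 8
  return 7
After constant-fold (5 stmts):
  d = 7
  t = 7
  u = 13
  b = 8
  return 7
After dead-code-elim (1 stmts):
  return 7

Answer: return 7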